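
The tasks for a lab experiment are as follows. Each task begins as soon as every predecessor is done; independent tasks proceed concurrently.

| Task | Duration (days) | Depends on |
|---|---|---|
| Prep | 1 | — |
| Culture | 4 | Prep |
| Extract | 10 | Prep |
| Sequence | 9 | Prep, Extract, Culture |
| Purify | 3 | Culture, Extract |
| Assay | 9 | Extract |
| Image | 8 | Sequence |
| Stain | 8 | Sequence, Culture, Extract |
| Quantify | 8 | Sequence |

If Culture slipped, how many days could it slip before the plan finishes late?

The longest chain is Prep→Extract→Sequence→Image = 1+10+9+8 = 28; overall finish 28 days.
The longest chain containing Culture totals 22 days.
Float = 28 − 22 = 6.

6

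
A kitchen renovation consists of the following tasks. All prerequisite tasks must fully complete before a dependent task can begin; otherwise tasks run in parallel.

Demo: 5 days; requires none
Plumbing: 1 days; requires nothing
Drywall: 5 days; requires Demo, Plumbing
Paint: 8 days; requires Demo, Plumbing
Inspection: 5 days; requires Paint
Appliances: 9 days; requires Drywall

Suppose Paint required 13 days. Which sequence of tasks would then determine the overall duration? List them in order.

Demo, Paint, Inspection

Actual critical path: Demo→Drywall→Appliances = 5+5+9 = 19 ⇒ 19 days.
Paint has 1 day of float (longest path through it is 18).
Now Demo→Paint→Inspection = 5+13+5 = 23 is longest, so the finish becomes 23 days.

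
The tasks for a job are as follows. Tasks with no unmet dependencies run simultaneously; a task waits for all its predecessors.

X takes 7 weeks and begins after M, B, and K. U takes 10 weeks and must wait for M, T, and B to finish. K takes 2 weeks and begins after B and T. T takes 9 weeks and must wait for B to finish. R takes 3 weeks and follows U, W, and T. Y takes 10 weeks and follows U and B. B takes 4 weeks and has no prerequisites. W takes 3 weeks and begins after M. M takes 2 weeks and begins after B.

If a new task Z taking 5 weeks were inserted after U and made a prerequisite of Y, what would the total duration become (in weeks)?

Originally the schedule takes 33 weeks.
With Z inserted, Y now waits for max(U, B, Z).
New critical path: B→T→U→Z→Y = 4+9+10+5+10 = 38 ⇒ 38 weeks.

38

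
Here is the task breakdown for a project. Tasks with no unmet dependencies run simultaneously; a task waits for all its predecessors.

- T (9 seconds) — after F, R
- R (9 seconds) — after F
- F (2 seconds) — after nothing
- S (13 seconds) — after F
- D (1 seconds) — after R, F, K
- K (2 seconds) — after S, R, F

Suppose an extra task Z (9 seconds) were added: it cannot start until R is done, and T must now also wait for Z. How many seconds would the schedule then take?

Originally the schedule takes 20 seconds.
With Z inserted, T now waits for max(F, R, Z).
New critical path: F→R→Z→T = 2+9+9+9 = 29 ⇒ 29 seconds.

29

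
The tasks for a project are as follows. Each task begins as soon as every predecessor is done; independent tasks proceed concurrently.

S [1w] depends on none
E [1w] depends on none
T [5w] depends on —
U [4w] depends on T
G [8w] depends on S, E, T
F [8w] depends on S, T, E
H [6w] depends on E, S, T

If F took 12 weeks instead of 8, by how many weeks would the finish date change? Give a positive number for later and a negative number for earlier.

Actual critical path: T→F = 5+8 = 13 ⇒ 13 weeks.
F is on the critical path; changing it to 12 makes that path 17 weeks.
The critical path is still T→F; finish is now 17 weeks.
Change in finish: 17 − 13 = +4 weeks.

4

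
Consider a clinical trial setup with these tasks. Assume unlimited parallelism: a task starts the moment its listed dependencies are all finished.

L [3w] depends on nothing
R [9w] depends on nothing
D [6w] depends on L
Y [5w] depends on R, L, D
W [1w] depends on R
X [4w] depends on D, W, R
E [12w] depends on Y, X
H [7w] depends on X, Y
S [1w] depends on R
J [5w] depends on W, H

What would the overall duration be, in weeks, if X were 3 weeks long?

Critical path before the change: R→W→X→E = 9+1+4+12 = 26 giving 26 weeks.
X is on the critical path; changing it to 3 makes that path 25 weeks.
Now L→D→Y→E = 3+6+5+12 = 26 is longest, so the finish becomes 26 weeks.

26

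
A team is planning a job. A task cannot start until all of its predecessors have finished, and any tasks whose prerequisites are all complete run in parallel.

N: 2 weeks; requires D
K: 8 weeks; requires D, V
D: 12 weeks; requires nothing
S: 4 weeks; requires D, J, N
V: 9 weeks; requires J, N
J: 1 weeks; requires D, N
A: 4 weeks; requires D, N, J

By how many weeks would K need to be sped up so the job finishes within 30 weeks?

Current finish: 32 weeks; target: 30.
K is on every critical path, so each week cut from K cuts the finish by one (this holds down to a finish of 25).
Need 32 − 30 = 2 weeks off K → K becomes 6 weeks, finish becomes 30.

2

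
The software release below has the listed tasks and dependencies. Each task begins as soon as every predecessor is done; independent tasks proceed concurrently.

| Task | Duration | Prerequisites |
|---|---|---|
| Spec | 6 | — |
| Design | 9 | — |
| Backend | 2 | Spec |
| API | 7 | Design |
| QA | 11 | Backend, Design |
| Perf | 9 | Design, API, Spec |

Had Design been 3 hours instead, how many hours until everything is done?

19

Actual critical path: Design→API→Perf = 9+7+9 = 25 ⇒ 25 hours.
Design is on the critical path; changing it to 3 makes that path 19 hours.
The binding chain switches to Spec→Backend→QA = 6+2+11 = 19; finish 19 hours.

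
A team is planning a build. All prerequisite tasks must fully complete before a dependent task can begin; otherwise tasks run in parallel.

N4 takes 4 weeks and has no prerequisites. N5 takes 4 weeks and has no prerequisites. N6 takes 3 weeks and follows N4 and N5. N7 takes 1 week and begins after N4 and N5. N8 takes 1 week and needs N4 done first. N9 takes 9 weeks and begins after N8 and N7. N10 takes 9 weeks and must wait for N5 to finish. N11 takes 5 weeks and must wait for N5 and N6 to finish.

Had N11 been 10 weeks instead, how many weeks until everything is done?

As given, the longest chain is N4→N7→N9 = 4+1+9 = 14, so the finish is 14 weeks.
N11 is off the critical path — its longest chain is 12 weeks, giving 2 of slack.
New critical path: N4→N6→N11 = 4+3+10 = 17 ⇒ 17 weeks.

17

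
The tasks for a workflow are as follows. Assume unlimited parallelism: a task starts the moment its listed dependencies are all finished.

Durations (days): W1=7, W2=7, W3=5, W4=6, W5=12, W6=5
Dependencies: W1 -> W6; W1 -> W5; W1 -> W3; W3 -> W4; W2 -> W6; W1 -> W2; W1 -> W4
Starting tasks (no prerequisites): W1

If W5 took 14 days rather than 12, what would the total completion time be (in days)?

Baseline: W1→W5 = 7+12 = 19 → 19 days.
W5 lies on that path, so at 14 days the path becomes 21 days.
The critical path is still W1→W5; finish is now 21 days.

21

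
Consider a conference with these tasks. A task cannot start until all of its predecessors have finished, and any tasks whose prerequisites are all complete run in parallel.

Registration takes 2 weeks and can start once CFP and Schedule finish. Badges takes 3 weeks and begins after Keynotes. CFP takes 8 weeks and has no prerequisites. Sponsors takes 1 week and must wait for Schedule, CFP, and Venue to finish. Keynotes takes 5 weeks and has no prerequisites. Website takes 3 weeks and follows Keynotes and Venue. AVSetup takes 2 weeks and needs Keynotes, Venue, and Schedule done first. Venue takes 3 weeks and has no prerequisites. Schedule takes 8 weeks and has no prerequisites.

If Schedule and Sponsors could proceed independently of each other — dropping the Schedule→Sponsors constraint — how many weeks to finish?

Before: longest chain CFP→Registration = 8+2 = 10, finish 10.
Dropping Schedule→Sponsors doesn't change Sponsors's earliest start (8); another predecessor still binds.
New critical path: CFP→Registration = 8+2 = 10 ⇒ 10 weeks.

10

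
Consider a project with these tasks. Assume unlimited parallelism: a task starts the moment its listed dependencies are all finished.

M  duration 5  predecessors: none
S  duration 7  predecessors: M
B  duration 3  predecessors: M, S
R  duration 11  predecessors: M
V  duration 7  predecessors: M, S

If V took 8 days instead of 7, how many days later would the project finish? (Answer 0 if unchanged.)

The binding path is M→S→V = 5+7+7 = 19; finish at 19 days.
V is on the critical path; changing it to 8 makes that path 20 days.
That remains the longest chain; total 20 days.
Change in finish: 20 − 19 = +1 days.

1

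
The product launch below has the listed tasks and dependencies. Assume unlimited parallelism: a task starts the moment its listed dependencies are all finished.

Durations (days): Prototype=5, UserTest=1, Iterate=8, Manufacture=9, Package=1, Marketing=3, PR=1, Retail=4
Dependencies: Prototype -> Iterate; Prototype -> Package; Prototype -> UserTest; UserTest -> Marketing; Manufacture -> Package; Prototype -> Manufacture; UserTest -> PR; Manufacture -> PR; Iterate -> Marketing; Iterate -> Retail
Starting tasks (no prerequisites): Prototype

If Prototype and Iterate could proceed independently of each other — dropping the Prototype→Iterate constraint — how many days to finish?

Original critical path: Prototype→Iterate→Retail = 5+8+4 = 17 ⇒ 17 days.
Without Prototype→Iterate, Iterate's earliest start moves from 5 to 0.
After: Prototype→Manufacture→Package = 5+9+1 = 15 → 15 days.

15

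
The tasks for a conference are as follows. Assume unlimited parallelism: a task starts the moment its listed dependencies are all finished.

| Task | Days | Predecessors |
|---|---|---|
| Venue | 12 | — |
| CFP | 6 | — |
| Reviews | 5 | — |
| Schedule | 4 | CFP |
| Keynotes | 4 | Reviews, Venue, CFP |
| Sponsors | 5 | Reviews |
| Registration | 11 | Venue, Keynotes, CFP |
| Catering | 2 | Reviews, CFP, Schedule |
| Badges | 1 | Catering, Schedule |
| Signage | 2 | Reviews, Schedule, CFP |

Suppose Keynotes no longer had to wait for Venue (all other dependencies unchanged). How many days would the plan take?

Before: longest chain Venue→Keynotes→Registration = 12+4+11 = 27, finish 27.
Without Venue→Keynotes, Keynotes's earliest start moves from 12 to 6.
After: Venue→Registration = 12+11 = 23 → 23 days.

23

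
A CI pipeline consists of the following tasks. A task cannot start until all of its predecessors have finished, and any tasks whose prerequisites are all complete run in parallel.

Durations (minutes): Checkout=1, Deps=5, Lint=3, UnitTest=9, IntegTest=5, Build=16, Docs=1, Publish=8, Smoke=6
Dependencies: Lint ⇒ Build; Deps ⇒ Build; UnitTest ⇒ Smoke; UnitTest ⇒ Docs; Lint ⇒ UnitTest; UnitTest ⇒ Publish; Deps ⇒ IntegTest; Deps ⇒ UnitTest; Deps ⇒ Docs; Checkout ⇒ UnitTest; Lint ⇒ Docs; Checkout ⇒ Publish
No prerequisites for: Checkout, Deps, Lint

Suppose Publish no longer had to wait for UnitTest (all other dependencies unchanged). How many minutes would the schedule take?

Before: longest chain Deps→UnitTest→Publish = 5+9+8 = 22, finish 22.
Without UnitTest→Publish, Publish's earliest start moves from 14 to 1.
The longest chain is now Deps→Build = 5+16 = 21, so the schedule takes 21 minutes.

21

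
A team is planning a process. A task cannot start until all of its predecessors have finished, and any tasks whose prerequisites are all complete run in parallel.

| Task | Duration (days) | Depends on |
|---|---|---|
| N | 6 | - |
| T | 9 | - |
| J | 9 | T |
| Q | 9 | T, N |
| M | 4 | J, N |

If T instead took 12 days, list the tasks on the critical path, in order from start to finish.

T, J, M

Critical path before the change: T→J→M = 9+9+4 = 22 giving 22 days.
Since T is critical, the +3 change carries straight to that chain (now 25 days).
The critical path is still T→J→M; finish is now 25 days.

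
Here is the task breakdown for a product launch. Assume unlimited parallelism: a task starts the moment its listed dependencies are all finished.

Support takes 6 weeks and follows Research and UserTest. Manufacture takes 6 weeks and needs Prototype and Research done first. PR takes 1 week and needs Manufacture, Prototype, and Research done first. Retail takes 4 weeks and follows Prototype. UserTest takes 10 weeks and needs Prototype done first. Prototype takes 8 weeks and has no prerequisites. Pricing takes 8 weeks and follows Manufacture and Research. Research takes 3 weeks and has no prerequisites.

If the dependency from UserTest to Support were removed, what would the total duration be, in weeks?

Original critical path: Prototype→UserTest→Support = 8+10+6 = 24 ⇒ 24 weeks.
Without UserTest→Support, Support's earliest start moves from 18 to 3.
New critical path: Prototype→Manufacture→Pricing = 8+6+8 = 22 ⇒ 22 weeks.

22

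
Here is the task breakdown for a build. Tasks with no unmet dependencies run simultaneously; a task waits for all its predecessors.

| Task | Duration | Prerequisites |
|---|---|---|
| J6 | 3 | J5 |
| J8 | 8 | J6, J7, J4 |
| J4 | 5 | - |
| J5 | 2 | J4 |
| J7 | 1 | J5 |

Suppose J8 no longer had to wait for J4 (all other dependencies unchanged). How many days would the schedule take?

Before: longest chain J4→J5→J6→J8 = 5+2+3+8 = 18, finish 18.
Dropping J4→J8 doesn't change J8's earliest start (10); another predecessor still binds.
New critical path: J4→J5→J6→J8 = 5+2+3+8 = 18 ⇒ 18 days.

18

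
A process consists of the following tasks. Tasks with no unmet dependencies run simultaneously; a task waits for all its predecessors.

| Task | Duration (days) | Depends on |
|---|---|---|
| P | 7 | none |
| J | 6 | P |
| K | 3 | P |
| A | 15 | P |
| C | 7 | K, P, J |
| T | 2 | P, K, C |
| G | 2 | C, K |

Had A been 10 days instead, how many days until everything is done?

22

The binding path is P→A = 7+15 = 22; finish at 22 days.
A is on the critical path; changing it to 10 makes that path 17 days.
Now P→J→C→T = 7+6+7+2 = 22 is longest, so the finish becomes 22 days.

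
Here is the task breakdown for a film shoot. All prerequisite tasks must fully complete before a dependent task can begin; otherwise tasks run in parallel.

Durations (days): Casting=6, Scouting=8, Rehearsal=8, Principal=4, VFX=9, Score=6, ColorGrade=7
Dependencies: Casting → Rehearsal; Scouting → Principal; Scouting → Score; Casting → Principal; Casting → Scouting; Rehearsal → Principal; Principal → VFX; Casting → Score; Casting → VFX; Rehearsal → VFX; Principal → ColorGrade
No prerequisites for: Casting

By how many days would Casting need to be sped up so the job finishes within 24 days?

Current finish: 27 days; target: 24.
Casting is on every critical path, so each day cut from Casting cuts the finish by one (this holds down to a finish of 22).
Need 27 − 24 = 3 days off Casting → Casting becomes 3 days, finish becomes 24.

3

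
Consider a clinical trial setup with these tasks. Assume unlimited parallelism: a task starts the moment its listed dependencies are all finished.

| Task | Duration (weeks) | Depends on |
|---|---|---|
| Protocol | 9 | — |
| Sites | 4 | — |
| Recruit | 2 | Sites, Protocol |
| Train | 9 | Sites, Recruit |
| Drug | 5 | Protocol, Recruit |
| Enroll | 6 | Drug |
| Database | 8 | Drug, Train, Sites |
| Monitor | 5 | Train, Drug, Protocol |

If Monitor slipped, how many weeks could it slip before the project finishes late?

3

The longest chain is Protocol→Recruit→Train→Database = 9+2+9+8 = 28; overall finish 28 weeks.
The longest chain containing Monitor totals 25 weeks.
So Monitor can slip 28 − 25 = 3 weeks.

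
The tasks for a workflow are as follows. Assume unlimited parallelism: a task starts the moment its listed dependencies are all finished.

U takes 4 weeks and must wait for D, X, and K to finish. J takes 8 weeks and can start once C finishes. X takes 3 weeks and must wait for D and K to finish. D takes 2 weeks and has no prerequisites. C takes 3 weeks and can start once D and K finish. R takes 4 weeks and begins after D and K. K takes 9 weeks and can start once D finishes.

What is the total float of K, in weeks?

The longest chain is D→K→C→J = 2+9+3+8 = 22; overall finish 22 weeks.
K finishes as early as 11 and must finish by 11.
So K can slip 11 − 11 = 0 weeks.

0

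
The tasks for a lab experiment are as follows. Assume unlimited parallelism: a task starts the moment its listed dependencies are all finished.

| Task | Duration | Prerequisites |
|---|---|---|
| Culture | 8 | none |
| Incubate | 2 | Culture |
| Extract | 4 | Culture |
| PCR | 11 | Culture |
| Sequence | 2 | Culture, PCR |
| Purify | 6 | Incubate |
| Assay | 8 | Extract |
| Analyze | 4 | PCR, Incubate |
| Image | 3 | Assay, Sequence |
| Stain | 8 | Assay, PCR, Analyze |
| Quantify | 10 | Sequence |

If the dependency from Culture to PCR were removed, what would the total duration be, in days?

Original critical path: Culture→PCR→Sequence→Quantify = 8+11+2+10 = 31 ⇒ 31 days.
Without Culture→PCR, PCR's earliest start moves from 8 to 0.
After: Culture→Extract→Assay→Stain = 8+4+8+8 = 28 → 28 days.

28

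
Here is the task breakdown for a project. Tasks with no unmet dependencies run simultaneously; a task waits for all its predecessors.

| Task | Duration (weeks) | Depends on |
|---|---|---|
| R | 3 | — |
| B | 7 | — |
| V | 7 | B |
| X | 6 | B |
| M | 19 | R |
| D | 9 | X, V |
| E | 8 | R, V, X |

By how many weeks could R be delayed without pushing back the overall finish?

1

B→V→D = 7+7+9 = 23 sets the makespan at 23 weeks.
The longest chain containing R totals 22 weeks.
Slack of R = 1 − 0 = 1 week.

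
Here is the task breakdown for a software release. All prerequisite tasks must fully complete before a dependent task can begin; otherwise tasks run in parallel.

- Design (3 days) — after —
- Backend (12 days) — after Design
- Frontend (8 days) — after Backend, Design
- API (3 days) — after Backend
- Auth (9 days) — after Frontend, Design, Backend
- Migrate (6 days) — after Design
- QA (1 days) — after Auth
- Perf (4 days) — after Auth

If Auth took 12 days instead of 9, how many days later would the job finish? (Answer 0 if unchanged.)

As given, the longest chain is Design→Backend→Frontend→Auth→Perf = 3+12+8+9+4 = 36, so the finish is 36 days.
Since Auth is critical, the +3 change carries straight to that chain (now 39 days).
The critical path is still Design→Backend→Frontend→Auth→Perf; finish is now 39 days.
Change in finish: 39 − 36 = +3 days.

3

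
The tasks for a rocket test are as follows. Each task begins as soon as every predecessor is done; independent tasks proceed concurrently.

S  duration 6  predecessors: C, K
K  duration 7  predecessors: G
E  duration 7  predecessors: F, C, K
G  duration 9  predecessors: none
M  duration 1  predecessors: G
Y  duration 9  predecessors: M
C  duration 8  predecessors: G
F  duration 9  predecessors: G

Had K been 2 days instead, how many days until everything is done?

25

The binding path is G→F→E = 9+9+7 = 25; finish at 25 days.
The longest path through K is only 23 days, so K has float 2.
The critical path is still G→F→E; finish is now 25 days.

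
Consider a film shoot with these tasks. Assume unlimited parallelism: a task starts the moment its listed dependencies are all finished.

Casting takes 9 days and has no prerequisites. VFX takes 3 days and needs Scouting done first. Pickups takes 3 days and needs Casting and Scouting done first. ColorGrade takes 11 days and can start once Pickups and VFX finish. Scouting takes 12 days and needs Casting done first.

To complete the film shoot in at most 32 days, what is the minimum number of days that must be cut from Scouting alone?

Current finish: 35 days; target: 32.
Scouting is on every critical path, so each day cut from Scouting cuts the finish by one (this holds down to a finish of 24).
Need 35 − 32 = 3 days off Scouting → Scouting becomes 9 days, finish becomes 32.

3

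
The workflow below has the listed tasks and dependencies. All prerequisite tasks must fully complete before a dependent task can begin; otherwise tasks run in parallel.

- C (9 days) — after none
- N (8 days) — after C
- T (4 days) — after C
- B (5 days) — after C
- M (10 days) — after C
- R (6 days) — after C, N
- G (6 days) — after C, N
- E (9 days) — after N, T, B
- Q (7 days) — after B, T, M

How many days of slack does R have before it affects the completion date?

Critical path: C→N→E = 9+8+9 = 26, so the finish is 26 days.
The longest chain containing R totals 23 days.
Float = 26 − 23 = 3.

3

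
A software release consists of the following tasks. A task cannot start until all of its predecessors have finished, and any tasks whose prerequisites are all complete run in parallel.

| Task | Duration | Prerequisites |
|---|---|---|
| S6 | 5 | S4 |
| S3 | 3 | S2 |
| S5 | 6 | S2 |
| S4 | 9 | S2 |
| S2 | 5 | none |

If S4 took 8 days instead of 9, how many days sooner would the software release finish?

Critical path before the change: S2→S4→S6 = 5+9+5 = 19 giving 19 days.
S4 lies on that path, so at 8 days the path becomes 18 days.
That remains the longest chain; total 18 days.
Change in finish: 18 − 19 = -1 days.

1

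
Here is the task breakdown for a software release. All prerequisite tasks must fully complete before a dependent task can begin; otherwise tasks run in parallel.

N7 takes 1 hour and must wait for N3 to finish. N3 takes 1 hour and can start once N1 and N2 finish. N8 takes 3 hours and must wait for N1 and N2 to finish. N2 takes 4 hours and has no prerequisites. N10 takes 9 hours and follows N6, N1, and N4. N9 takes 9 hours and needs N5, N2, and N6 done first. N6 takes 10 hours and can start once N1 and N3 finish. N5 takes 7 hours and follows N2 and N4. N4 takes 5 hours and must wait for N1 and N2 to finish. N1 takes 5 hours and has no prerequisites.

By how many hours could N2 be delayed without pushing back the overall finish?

N1→N4→N5→N9 = 5+5+7+9 = 26 sets the makespan at 26 hours.
The longest chain containing N2 totals 25 hours.
Slack of N2 = 1 − 0 = 1 hour.

1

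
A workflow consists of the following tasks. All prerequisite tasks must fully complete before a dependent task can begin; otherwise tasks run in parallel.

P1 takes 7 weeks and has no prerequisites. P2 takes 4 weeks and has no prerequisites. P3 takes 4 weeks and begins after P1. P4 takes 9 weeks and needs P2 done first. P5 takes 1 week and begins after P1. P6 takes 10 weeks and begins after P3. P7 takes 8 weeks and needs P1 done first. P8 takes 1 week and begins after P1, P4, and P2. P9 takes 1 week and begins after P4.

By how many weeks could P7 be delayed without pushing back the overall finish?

P1→P3→P6 = 7+4+10 = 21 sets the makespan at 21 weeks.
P7 finishes as early as 15 and must finish by 21.
Float = 21 − 15 = 6.

6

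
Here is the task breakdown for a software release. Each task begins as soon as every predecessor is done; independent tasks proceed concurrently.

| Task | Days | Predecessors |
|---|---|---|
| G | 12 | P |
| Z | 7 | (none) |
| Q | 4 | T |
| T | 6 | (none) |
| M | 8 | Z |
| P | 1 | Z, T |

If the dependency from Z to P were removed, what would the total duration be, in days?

Before: longest chain Z→P→G = 7+1+12 = 20, finish 20.
Without Z→P, P's earliest start moves from 7 to 6.
The longest chain is now T→P→G = 6+1+12 = 19, so the job takes 19 days.

19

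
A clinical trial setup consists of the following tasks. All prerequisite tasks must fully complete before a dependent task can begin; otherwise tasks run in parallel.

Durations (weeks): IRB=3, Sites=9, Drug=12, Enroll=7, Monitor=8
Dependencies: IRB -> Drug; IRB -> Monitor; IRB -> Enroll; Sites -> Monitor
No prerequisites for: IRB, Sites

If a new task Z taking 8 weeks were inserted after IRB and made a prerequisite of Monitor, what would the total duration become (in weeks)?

Originally the plan takes 17 weeks.
With Z inserted, Monitor now waits for max(IRB, Sites, Z).
New critical path: IRB→Z→Monitor = 3+8+8 = 19 ⇒ 19 weeks.

19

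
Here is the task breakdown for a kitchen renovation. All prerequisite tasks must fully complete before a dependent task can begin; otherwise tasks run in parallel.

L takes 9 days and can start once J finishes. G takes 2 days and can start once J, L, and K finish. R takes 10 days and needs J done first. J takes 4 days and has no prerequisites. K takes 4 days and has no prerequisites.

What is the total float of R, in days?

Critical path: J→L→G = 4+9+2 = 15, so the finish is 15 days.
Longest path through R: 14 days (earliest finish 14, latest finish 15).
Float = 15 − 14 = 1.

1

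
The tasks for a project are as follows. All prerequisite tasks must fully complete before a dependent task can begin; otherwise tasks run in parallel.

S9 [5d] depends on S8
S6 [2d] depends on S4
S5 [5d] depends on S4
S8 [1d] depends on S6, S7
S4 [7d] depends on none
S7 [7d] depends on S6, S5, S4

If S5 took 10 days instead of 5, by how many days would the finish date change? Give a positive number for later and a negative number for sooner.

Critical path before the change: S4→S5→S7→S8→S9 = 7+5+7+1+5 = 25 giving 25 days.
S5 is on the critical path; changing it to 10 makes that path 30 days.
No other chain overtakes it, so the finish is 30 days.
Change in finish: 30 − 25 = +5 days.

5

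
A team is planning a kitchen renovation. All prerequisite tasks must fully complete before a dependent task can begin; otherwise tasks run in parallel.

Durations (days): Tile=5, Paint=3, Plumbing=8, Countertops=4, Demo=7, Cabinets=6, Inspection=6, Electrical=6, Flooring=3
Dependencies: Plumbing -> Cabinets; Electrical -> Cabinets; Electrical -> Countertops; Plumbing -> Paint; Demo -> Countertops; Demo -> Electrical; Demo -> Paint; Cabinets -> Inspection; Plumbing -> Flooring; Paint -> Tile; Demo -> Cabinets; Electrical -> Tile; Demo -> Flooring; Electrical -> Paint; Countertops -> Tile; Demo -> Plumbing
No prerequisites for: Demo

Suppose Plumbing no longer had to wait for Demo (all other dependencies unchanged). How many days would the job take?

Before: longest chain Demo→Plumbing→Cabinets→Inspection = 7+8+6+6 = 27, finish 27.
Without Demo→Plumbing, Plumbing's earliest start moves from 7 to 0.
The longest chain is now Demo→Electrical→Cabinets→Inspection = 7+6+6+6 = 25, so the job takes 25 days.

25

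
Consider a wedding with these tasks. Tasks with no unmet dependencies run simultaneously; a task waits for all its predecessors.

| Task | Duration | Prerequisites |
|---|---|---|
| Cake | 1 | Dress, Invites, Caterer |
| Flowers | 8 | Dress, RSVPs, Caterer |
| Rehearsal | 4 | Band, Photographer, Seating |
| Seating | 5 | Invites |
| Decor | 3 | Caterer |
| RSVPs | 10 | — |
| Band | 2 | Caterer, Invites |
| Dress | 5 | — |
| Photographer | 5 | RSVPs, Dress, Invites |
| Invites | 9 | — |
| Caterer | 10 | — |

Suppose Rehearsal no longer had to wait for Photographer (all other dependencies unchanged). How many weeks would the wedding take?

With the dependency in place, RSVPs→Photographer→Rehearsal = 10+5+4 = 19 sets the finish at 19 weeks.
Without Photographer→Rehearsal, Rehearsal's earliest start moves from 15 to 14.
The longest chain is now Caterer→Flowers = 10+8 = 18, so the wedding takes 18 weeks.

18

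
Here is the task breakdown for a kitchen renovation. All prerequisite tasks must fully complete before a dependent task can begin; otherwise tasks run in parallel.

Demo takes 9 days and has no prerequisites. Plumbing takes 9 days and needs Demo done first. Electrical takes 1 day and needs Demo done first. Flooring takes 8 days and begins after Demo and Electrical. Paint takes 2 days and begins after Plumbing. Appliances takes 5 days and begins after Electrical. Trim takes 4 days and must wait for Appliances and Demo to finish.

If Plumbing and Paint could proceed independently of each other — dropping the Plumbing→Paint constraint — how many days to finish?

19

Original critical path: Demo→Plumbing→Paint = 9+9+2 = 20 ⇒ 20 days.
Without Plumbing→Paint, Paint's earliest start moves from 18 to 0.
The longest chain is now Demo→Electrical→Appliances→Trim = 9+1+5+4 = 19, so the plan takes 19 days.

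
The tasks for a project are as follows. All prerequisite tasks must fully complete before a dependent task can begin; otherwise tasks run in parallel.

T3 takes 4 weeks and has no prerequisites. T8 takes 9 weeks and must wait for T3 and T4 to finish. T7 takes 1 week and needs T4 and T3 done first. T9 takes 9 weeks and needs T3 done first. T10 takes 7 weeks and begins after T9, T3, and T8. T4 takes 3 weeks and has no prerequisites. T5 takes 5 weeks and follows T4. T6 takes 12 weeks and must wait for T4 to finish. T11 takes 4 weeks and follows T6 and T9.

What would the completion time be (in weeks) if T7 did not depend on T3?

With the dependency in place, T3→T8→T10 = 4+9+7 = 20 sets the finish at 20 weeks.
Without T3→T7, T7's earliest start moves from 4 to 3.
The longest chain is now T3→T8→T10 = 4+9+7 = 20, so the plan takes 20 weeks.

20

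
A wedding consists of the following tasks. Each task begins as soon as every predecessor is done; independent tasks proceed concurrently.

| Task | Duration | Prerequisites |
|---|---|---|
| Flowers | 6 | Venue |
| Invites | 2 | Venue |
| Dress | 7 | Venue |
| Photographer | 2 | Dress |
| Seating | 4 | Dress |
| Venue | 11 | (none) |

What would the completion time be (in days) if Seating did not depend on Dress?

20

Original critical path: Venue→Dress→Seating = 11+7+4 = 22 ⇒ 22 days.
Without Dress→Seating, Seating's earliest start moves from 18 to 0.
After: Venue→Dress→Photographer = 11+7+2 = 20 → 20 days.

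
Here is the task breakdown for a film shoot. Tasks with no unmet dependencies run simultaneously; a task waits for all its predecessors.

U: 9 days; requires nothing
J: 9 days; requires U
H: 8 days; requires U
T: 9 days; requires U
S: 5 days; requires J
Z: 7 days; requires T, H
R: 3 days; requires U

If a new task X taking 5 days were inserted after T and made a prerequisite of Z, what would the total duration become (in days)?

Originally the plan takes 25 days.
With X inserted, Z now waits for max(T, H, X).
New critical path: U→T→X→Z = 9+9+5+7 = 30 ⇒ 30 days.

30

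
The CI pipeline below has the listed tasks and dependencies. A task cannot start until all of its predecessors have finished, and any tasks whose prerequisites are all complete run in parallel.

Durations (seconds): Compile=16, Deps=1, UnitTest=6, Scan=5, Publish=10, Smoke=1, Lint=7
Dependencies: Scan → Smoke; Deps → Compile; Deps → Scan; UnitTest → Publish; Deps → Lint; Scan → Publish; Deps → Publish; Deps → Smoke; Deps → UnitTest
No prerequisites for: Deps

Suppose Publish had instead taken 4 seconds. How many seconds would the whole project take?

17

Actual critical path: Deps→UnitTest→Publish = 1+6+10 = 17 ⇒ 17 seconds.
Publish lies on that path, so at 4 seconds the path becomes 11 seconds.
New critical path: Deps→Compile = 1+16 = 17 ⇒ 17 seconds.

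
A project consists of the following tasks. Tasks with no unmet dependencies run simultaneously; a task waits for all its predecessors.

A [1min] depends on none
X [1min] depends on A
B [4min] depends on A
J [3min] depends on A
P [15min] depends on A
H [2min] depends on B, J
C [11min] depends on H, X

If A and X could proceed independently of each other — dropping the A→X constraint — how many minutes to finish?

With the dependency in place, A→B→H→C = 1+4+2+11 = 18 sets the finish at 18 minutes.
Without A→X, X's earliest start moves from 1 to 0.
The longest chain is now A→B→H→C = 1+4+2+11 = 18, so the plan takes 18 minutes.

18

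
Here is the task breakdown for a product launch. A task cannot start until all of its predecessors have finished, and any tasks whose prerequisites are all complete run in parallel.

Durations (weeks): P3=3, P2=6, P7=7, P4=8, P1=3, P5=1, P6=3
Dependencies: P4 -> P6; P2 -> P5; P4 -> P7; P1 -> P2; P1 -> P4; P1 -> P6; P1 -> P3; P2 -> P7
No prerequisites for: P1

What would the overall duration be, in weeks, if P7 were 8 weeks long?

As given, the longest chain is P1→P4→P7 = 3+8+7 = 18, so the finish is 18 weeks.
P7 is on the critical path; changing it to 8 makes that path 19 weeks.
The critical path is still P1→P4→P7; finish is now 19 weeks.

19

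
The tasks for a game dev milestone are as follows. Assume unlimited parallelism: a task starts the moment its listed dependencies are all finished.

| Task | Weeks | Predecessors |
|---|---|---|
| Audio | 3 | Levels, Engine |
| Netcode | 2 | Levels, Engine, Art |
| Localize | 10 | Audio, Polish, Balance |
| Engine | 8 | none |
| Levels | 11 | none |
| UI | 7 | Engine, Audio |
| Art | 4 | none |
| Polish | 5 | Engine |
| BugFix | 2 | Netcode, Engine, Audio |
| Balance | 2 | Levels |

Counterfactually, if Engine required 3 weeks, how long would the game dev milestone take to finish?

Critical path before the change: Levels→Audio→Localize = 11+3+10 = 24 giving 24 weeks.
The longest path through Engine is only 23 weeks, so Engine has float 1.
No other chain overtakes it, so the finish is 24 weeks.

24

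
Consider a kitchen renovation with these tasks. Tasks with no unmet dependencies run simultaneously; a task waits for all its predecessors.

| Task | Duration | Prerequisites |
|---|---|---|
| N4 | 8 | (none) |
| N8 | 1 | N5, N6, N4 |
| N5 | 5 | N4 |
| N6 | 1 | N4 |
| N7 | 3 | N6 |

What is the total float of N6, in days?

2

Critical path: N4→N5→N8 = 8+5+1 = 14, so the finish is 14 days.
N6 finishes as early as 9 and must finish by 11.
Slack of N6 = 10 − 8 = 2 days.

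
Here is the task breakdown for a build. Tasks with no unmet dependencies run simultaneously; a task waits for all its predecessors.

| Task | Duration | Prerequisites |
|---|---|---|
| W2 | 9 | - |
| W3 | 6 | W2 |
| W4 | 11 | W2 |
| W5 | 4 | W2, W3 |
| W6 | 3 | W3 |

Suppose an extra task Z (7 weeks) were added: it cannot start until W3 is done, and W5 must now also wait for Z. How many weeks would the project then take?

26

Originally the project takes 20 weeks.
With Z inserted, W5 now waits for max(W2, W3, Z).
New critical path: W2→W3→Z→W5 = 9+6+7+4 = 26 ⇒ 26 weeks.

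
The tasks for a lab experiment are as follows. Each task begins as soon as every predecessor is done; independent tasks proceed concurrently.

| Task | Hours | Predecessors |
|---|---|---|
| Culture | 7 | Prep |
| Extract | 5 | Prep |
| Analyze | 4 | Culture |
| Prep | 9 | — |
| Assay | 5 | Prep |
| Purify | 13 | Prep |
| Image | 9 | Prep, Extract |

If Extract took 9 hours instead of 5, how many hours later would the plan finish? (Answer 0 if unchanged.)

Critical path before the change: Prep→Extract→Image = 9+5+9 = 23 giving 23 hours.
Extract is on the critical path; changing it to 9 makes that path 27 hours.
No other chain overtakes it, so the finish is 27 hours.
Change in finish: 27 − 23 = +4 hours.

4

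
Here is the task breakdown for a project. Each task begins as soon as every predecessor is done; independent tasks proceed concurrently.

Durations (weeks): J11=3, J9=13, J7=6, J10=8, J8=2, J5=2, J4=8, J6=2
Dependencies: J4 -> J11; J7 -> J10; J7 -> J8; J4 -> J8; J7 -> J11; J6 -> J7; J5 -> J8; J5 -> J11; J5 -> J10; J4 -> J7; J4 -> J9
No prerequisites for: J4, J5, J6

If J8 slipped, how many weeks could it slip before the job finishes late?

J4→J7→J10 = 8+6+8 = 22 sets the makespan at 22 weeks.
The longest chain containing J8 totals 16 weeks.
Float = 22 − 16 = 6.

6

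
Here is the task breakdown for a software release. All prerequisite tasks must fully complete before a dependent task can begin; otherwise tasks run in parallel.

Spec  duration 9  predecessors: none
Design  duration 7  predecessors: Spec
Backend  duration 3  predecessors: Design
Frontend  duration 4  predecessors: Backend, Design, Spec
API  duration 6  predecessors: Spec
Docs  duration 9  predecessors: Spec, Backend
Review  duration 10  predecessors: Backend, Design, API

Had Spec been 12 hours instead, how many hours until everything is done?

32

Actual critical path: Spec→Design→Backend→Review = 9+7+3+10 = 29 ⇒ 29 hours.
Spec lies on that path, so at 12 hours the path becomes 32 hours.
That remains the longest chain; total 32 hours.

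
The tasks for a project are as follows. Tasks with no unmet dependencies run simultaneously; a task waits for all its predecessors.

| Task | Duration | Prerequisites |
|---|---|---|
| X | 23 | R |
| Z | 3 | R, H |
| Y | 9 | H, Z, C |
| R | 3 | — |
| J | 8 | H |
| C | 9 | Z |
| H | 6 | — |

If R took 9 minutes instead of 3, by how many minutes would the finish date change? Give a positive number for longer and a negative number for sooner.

5

Actual critical path: H→Z→C→Y = 6+3+9+9 = 27 ⇒ 27 minutes.
R has 1 minute of float (longest path through it is 26).
The binding chain switches to R→X = 9+23 = 32; finish 32 minutes.
Change in finish: 32 − 27 = +5 minutes.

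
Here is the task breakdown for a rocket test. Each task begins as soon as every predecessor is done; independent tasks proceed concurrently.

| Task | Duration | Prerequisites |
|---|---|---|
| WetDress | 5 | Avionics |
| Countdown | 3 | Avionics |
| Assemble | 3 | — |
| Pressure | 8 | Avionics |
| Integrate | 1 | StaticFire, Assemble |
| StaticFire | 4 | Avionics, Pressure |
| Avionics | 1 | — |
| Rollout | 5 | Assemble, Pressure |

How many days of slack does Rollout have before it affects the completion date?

The longest chain is Avionics→Pressure→StaticFire→Integrate = 1+8+4+1 = 14; overall finish 14 days.
Longest path through Rollout: 14 days (earliest finish 14, latest finish 14).
Slack of Rollout = 9 − 9 = 0 days.

0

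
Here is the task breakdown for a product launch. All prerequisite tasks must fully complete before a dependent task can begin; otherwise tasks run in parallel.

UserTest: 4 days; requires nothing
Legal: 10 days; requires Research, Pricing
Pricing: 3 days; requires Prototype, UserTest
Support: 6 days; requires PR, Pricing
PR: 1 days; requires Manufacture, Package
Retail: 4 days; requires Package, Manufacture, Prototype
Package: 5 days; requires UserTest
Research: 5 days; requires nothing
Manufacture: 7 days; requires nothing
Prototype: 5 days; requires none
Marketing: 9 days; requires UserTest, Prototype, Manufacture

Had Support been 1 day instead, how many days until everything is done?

Baseline: Prototype→Pricing→Legal = 5+3+10 = 18 → 18 days.
Support is off the critical path — its longest chain is 16 days, giving 2 of slack.
That remains the longest chain; total 18 days.

18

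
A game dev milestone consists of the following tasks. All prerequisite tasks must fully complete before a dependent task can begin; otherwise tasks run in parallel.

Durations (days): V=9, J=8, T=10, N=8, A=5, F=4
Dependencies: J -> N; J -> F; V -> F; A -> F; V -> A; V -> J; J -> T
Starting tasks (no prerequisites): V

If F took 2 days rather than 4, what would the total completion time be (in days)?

Baseline: V→J→T = 9+8+10 = 27 → 27 days.
F has 6 days of float (longest path through it is 21).
No other chain overtakes it, so the finish is 27 days.

27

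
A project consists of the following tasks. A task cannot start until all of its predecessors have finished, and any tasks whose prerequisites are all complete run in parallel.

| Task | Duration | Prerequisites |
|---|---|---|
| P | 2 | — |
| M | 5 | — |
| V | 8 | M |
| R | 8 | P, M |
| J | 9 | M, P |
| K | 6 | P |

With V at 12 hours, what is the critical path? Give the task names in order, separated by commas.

M, V

Actual critical path: M→J = 5+9 = 14 ⇒ 14 hours.
V has 1 hour of float (longest path through it is 13).
Now M→V = 5+12 = 17 is longest, so the finish becomes 17 hours.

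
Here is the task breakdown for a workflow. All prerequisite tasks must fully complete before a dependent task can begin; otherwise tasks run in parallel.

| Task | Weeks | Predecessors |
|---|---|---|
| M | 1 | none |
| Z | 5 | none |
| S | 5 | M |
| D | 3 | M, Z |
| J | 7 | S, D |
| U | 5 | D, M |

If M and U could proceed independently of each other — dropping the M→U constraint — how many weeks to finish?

15

With the dependency in place, Z→D→J = 5+3+7 = 15 sets the finish at 15 weeks.
Dropping M→U doesn't change U's earliest start (8); another predecessor still binds.
The longest chain is now Z→D→J = 5+3+7 = 15, so the workflow takes 15 weeks.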